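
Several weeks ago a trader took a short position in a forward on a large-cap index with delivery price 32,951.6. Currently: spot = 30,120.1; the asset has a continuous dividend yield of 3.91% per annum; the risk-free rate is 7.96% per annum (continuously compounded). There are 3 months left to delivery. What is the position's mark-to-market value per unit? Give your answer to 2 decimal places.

Current fair forward for the remaining 3 months: F = S·e^((r − q)·T), (r − q) = 0.0796 − 0.0391 = 0.0405
F = 30120.1 · e^(0.0405 × 3/12) = 30120.1 × 1.01017643 = 30426.6151
Value of long forward = (F − K)·e^(−rT) = (30426.6151 − 32951.6) · e^(−0.0796·3/12)
= -2524.9849 × 0.98029670 = -2475.23
Short position value = −(long value) = 2475.23

2475.23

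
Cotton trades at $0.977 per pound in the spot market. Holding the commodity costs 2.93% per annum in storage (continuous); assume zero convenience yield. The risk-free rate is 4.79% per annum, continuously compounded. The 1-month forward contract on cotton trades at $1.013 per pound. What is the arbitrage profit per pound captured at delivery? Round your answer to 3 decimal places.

Fair forward: F* = S·e^(carry·T), with carry = (r + u) = 0.0479 + 0.0293 = 0.0772
F* = 0.977 · e^(0.0772 × 1/12) = 0.977 · e^0.006433 = 0.977 × 1.006454 = $0.9833
Market $1.013 > fair $0.9833: forward overpriced → cash-and-carry (buy spot, short the forward).
At maturity, profit = |F_mkt − F*| = |1.013 − 0.9833| = $0.030 per pound

$0.030 per pound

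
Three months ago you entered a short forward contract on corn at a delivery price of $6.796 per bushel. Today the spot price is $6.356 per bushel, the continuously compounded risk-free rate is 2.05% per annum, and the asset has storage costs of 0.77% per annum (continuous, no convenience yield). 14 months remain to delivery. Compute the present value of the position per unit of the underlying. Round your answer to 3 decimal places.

Current fair forward for the remaining 14 months: F = S·e^((r + u)·T), (r + u) = 0.0205 + 0.0077 = 0.0282
F = 6.356 · e^(0.0282 × 14/12) = 6.356 × 1.033447 = 6.5686
Value of long forward = (F − K)·e^(−rT) = (6.5686 − 6.796) · e^(−0.0205·14/12)
= -0.2274 × 0.976367 = -0.222
Short position value = −(long value) = $0.222

$0.222 per bushel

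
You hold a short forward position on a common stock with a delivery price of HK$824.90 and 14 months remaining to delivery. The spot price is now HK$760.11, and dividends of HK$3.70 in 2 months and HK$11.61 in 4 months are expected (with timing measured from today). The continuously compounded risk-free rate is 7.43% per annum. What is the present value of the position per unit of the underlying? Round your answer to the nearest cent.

PV(remaining dividends) I = 3.70·e^(−0.0743·2/12) + 11.61·e^(−0.0743·4/12) = 14.9805
Current forward F = (S − I)·e^(rT) = (760.11 − 14.9805)·e^(0.0743·14/12) = 745.1295 × 1.090551 = 812.6017
Value (long) = (F − K)·e^(−rT) = (812.6017 − 824.90) × 0.916967 = -11.2771
Short position value = −(long value) = HK$11.28

HK$11.28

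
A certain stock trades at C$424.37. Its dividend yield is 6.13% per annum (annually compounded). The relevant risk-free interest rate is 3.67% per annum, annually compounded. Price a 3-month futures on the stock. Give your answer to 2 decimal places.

C$421.89

F = S · (1+r)^T / (1+q)^T
= 424.37 × 1.009051 / 1.014985 = 424.37 × 0.994154
F = C$421.89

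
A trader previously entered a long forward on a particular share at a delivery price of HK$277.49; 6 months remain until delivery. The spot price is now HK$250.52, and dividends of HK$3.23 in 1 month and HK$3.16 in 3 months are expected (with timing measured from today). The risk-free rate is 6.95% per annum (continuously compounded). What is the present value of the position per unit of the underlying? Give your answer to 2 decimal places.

-HK$23.81

PV(remaining dividends) I = 3.23·e^(−0.0695·1/12) + 3.16·e^(−0.0695·3/12) = 6.3169
Current forward F = (S − I)·e^(rT) = (250.52 − 6.3169)·e^(0.0695·6/12) = 244.2031 × 1.035361 = 252.8384
Value (long) = (F − K)·e^(−rT) = (252.8384 − 277.49) × 0.965847 = -23.8097
Value = -HK$23.81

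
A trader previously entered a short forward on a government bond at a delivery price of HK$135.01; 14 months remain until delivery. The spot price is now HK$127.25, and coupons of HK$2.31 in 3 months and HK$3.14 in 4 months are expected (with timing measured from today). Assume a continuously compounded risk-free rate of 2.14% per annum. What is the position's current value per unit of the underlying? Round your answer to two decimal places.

HK$9.85

PV(remaining coupons) I = 2.31·e^(−0.0214·3/12) + 3.14·e^(−0.0214·4/12) = 5.4154
Current forward F = (S − I)·e^(rT) = (127.25 − 5.4154)·e^(0.0214·14/12) = 121.8346 × 1.025281 = 124.9147
Value (long) = (F − K)·e^(−rT) = (124.9147 − 135.01) × 0.975342 = -9.8464
Short position value = −(long value) = HK$9.85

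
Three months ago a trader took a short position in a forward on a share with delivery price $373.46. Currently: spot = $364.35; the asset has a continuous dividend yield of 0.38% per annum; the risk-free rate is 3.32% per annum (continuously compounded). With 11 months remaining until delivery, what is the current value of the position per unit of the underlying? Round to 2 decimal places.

-$0.82

Current fair forward for the remaining 11 months: F = S·e^((r − q)·T), (r − q) = 0.0332 − 0.0038 = 0.0294
F = 364.35 · e^(0.0294 × 11/12) = 364.35 × 1.027316 = 374.3026
Value of long forward = (F − K)·e^(−rT) = (374.3026 − 373.46) · e^(−0.0332·11/12)
= 0.8426 × 0.970025 = 0.82
Short position value = −(long value) = -$0.82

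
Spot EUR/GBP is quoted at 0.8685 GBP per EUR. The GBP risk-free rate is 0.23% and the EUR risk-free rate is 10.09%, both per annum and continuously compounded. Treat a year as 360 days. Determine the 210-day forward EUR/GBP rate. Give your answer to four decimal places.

F = S·e^((r_GBP − r_EUR)T) = 0.8685 · e^((0.0023 − 0.1009) × 210/360)
= 0.8685 · e^-0.057517 = 0.8685 × 0.944106
F = 0.8200 GBP per EUR

0.8200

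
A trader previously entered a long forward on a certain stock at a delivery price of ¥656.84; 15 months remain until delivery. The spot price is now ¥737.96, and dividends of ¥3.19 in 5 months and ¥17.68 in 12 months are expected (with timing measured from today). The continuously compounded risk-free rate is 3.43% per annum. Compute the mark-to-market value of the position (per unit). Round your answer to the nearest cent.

PV(remaining dividends) I = 3.19·e^(−0.0343·5/12) + 17.68·e^(−0.0343·12/12) = 20.2286
Current forward F = (S − I)·e^(rT) = (737.96 − 20.2286)·e^(0.0343·15/12) = 717.7314 × 1.043807 = 749.1731
Value (long) = (F − K)·e^(−rT) = (749.1731 − 656.84) × 0.958031 = 88.4580
Value = ¥88.46

¥88.46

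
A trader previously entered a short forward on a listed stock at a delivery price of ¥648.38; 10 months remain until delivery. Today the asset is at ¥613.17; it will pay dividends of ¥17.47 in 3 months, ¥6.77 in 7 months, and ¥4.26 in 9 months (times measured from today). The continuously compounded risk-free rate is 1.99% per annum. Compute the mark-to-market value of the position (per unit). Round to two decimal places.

¥52.82

PV(remaining dividends) I = 17.47·e^(−0.0199·3/12) + 6.77·e^(−0.0199·7/12) + 4.26·e^(−0.0199·9/12) = 28.2721
Current forward F = (S − I)·e^(rT) = (613.17 − 28.2721)·e^(0.0199·10/12) = 584.8979 × 1.016722 = 594.6786
Value (long) = (F − K)·e^(−rT) = (594.6786 − 648.38) × 0.983553 = -52.8182
Short position value = −(long value) = ¥52.82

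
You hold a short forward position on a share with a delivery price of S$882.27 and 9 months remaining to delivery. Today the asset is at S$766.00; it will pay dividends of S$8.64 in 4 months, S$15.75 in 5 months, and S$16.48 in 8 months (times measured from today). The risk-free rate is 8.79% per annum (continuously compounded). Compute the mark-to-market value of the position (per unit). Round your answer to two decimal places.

S$99.10

PV(remaining dividends) I = 8.64·e^(−0.0879·4/12) + 15.75·e^(−0.0879·5/12) + 16.48·e^(−0.0879·8/12) = 39.1161
Current forward F = (S − I)·e^(rT) = (766.00 − 39.1161)·e^(0.0879·9/12) = 726.8839 × 1.068147 = 776.4189
Value (long) = (F − K)·e^(−rT) = (776.4189 − 882.27) × 0.936201 = -99.0979
Short position value = −(long value) = S$99.10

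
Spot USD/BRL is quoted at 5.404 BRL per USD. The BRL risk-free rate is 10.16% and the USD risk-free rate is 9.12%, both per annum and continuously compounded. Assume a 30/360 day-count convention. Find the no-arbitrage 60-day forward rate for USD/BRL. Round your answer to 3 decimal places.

F = S·e^((r_BRL − r_USD)T) = 5.404 · e^((0.1016 − 0.0912) × 60/360)
= 5.404 · e^0.001733 = 5.404 × 1.001735
F = 5.413 BRL per USD

5.413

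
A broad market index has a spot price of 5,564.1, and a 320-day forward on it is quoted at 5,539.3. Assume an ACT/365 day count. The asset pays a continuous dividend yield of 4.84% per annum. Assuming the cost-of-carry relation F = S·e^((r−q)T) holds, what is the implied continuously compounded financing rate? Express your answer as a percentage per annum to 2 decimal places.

4.33%

From F = S·e^((r−q)T): (r − q) = ln(F/S)/T
ln(5539.3/5564.1) = ln(0.995543) = -0.004467
(r − q) = -0.004467 / (320/365) = -0.005095
r = ln(F/S)/T + q = -0.005095 + 0.0484 = 0.043305
r = 4.33%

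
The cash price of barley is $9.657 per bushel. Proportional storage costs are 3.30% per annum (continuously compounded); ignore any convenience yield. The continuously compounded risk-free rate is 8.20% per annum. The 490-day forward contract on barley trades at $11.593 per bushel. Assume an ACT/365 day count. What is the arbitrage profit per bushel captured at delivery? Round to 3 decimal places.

$0.324 per bushel

Fair forward: F* = S·e^(carry·T), with carry = (r + u) = 0.0820 + 0.0330 = 0.1150
F* = 9.657 · e^(0.1150 × 490/365) = 9.657 · e^0.154384 = 9.657 × 1.166939 = $11.2691
Market $11.593 > fair $11.2691: forward overpriced → cash-and-carry (buy spot, short the forward).
At maturity, profit = |F_mkt − F*| = |11.593 − 11.2691| = $0.324 per bushel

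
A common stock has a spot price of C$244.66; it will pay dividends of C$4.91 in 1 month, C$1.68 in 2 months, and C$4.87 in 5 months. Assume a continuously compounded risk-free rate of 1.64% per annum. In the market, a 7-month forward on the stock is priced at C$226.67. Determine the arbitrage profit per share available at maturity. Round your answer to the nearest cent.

C$8.82 per share

PV(dividends) I = 4.91·e^(−0.0164·1/12) + 1.68·e^(−0.0164·2/12) + 4.87·e^(−0.0164·5/12) = 11.4155
Fair forward F* = (S − I)·e^(rT) = (244.66 − 11.4155)·e^0.009567 = 233.2445 × 1.009613 = 235.4867
Market C$226.67 < fair 235.4867: forward underpriced → reverse cash-and-carry (short the stock, invest proceeds at r, pay the dividends, go long the forward).
Profit at T = |F_mkt − F*| = |226.67 − 235.4867| = C$8.82 per share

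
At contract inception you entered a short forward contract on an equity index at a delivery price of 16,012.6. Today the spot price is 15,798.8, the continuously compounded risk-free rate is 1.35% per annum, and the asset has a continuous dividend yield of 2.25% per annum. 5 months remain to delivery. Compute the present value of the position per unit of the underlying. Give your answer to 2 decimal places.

Current fair forward for the remaining 5 months: F = S·e^((r − q)·T), (r − q) = 0.0135 − 0.0225 = -0.0090
F = 15798.8 · e^(-0.0090 × 5/12) = 15798.8 × 0.99625702 = 15739.6654
Value of long forward = (F − K)·e^(−rT) = (15739.6654 − 16012.6) · e^(−0.0135·5/12)
= -272.9346 × 0.99439079 = -271.40
Short position value = −(long value) = 271.40

271.40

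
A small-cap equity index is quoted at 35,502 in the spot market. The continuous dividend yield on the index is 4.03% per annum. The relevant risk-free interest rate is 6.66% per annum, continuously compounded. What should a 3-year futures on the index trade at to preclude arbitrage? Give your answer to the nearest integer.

F = S·e^((r − q)T) = 35502 · e^((0.0666 − 0.0403) × 3)
= 35502 · e^0.078900 = 35502 × 1.082096
F = 38,417

38,417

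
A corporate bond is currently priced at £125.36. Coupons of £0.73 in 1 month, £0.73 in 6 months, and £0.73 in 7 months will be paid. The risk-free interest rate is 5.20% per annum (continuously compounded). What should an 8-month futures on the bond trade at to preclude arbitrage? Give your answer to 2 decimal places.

£127.56

PV(coupons) I = 0.73·e^(−0.0520·1/12) + 0.73·e^(−0.0520·6/12) + 0.73·e^(−0.0520·7/12)
I = 0.7268 + 0.7113 + 0.7082 = 2.1463
F = (S − I)·e^(rT) = (125.36 − 2.1463) · e^(0.0520·8/12)
= 123.2137 · e^0.034667 = 123.2137 × 1.035275 = £127.56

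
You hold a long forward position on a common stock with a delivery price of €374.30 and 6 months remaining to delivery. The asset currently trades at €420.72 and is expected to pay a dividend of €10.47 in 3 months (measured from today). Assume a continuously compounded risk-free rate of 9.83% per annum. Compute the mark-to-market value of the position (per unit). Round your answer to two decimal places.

€54.16

PV(remaining dividends) I = 10.47·e^(−0.0983·3/12) = 10.2158
Current forward F = (S − I)·e^(rT) = (420.72 − 10.2158)·e^(0.0983·6/12) = 410.5042 × 1.050378 = 431.1846
Value (long) = (F − K)·e^(−rT) = (431.1846 − 374.30) × 0.952038 = 54.1563
Value = €54.16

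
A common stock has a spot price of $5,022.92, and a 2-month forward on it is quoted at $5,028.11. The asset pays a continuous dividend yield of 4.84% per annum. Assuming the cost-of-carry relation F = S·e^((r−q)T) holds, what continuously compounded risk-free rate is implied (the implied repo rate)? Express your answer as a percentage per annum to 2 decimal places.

5.46%

From F = S·e^((r−q)T): (r − q) = ln(F/S)/T
ln(5028.11/5022.92) = ln(1.001033) = 0.001032
(r − q) = 0.001032 / (2/12) = 0.006192
r = ln(F/S)/T + q = 0.006192 + 0.0484 = 0.054592
r = 5.46%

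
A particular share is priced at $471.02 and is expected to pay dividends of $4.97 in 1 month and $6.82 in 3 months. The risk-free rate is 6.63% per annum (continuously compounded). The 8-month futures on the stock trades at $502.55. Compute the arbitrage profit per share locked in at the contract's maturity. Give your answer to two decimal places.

PV(dividends) I = 4.97·e^(−0.0663·1/12) + 6.82·e^(−0.0663·3/12) = 11.6505
Fair futures F* = (S − I)·e^(rT) = (471.02 − 11.6505)·e^0.044200 = 459.3695 × 1.045191 = 480.1289
Market $502.55 > fair 480.1289: forward overpriced → cash-and-carry (borrow at r, buy the stock and collect the dividends, short the forward).
Profit at T = |F_mkt − F*| = |502.55 − 480.1289| = $22.42 per share

$22.42 per share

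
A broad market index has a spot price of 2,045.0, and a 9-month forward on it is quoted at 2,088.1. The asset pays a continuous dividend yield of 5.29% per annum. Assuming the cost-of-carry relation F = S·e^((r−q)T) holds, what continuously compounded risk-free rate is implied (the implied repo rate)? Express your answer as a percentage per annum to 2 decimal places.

8.07%

From F = S·e^((r−q)T): (r − q) = ln(F/S)/T
ln(2088.1/2045.0) = ln(1.021076) = 0.020857
(r − q) = 0.020857 / (9/12) = 0.027809
r = ln(F/S)/T + q = 0.027809 + 0.0529 = 0.080709
r = 8.07%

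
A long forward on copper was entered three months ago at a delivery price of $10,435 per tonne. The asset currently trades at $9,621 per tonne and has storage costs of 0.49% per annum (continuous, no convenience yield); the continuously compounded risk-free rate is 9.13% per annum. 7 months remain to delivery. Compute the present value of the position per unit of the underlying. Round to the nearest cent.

Current fair forward for the remaining 7 months: F = S·e^((r + u)·T), (r + u) = 0.0913 + 0.0049 = 0.0962
F = 9621 · e^(0.0962 × 7/12) = 9621 × 1.05772108 = 10176.3345
Value of long forward = (F − K)·e^(−rT) = (10176.3345 − 10435) · e^(−0.0913·7/12)
= -258.6655 × 0.94813505 = -245.25

-$245.25 per tonne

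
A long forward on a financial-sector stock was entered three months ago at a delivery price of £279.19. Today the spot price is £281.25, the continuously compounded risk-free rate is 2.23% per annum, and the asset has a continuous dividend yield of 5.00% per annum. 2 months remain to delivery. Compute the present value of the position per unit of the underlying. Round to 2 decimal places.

Current fair forward for the remaining 2 months: F = S·e^((r − q)·T), (r − q) = 0.0223 − 0.0500 = -0.0277
F = 281.25 · e^(-0.0277 × 2/12) = 281.25 × 0.995394 = 279.9546
Value of long forward = (F − K)·e^(−rT) = (279.9546 − 279.19) · e^(−0.0223·2/12)
= 0.7646 × 0.996290 = 0.76

£0.76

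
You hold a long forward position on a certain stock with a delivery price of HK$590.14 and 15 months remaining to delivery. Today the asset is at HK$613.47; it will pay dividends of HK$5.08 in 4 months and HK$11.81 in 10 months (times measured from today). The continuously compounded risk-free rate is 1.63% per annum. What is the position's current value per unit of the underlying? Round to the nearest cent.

PV(remaining dividends) I = 5.08·e^(−0.0163·4/12) + 11.81·e^(−0.0163·10/12) = 16.7031
Current forward F = (S − I)·e^(rT) = (613.47 − 16.7031)·e^(0.0163·15/12) = 596.7669 × 1.020584 = 609.0507
Value (long) = (F − K)·e^(−rT) = (609.0507 − 590.14) × 0.979831 = 18.5293
Value = HK$18.53

HK$18.53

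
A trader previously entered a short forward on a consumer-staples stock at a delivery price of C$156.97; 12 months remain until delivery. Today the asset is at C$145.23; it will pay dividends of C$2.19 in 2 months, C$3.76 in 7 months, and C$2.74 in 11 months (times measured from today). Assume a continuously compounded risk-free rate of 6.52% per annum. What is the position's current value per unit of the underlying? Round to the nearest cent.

PV(remaining dividends) I = 2.19·e^(−0.0652·2/12) + 3.76·e^(−0.0652·7/12) + 2.74·e^(−0.0652·11/12) = 8.3670
Current forward F = (S − I)·e^(rT) = (145.23 − 8.3670)·e^(0.0652·12/12) = 136.8630 × 1.067372 = 146.0837
Value (long) = (F − K)·e^(−rT) = (146.0837 − 156.97) × 0.936880 = -10.1992
Short position value = −(long value) = C$10.20

C$10.20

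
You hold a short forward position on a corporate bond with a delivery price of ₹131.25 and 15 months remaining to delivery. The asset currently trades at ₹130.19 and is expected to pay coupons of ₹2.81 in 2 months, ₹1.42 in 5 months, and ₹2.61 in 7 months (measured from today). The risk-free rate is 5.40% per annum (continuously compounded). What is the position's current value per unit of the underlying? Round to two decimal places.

-₹0.80

PV(remaining coupons) I = 2.81·e^(−0.0540·2/12) + 1.42·e^(−0.0540·5/12) + 2.61·e^(−0.0540·7/12) = 6.7023
Current forward F = (S − I)·e^(rT) = (130.19 − 6.7023)·e^(0.0540·15/12) = 123.4877 × 1.069830 = 132.1108
Value (long) = (F − K)·e^(−rT) = (132.1108 − 131.25) × 0.934728 = 0.8046
Short position value = −(long value) = -₹0.80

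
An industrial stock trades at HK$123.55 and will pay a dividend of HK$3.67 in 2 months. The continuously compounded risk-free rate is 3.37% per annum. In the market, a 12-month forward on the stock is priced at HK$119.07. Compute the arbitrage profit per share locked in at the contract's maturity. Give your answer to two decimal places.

HK$4.94 per share

PV(dividends) I = 3.67·e^(−0.0337·2/12) = 3.6494
Fair forward F* = (S − I)·e^(rT) = (123.55 − 3.6494)·e^0.033700 = 119.9006 × 1.034274 = 124.0101
Market HK$119.07 < fair 124.0101: forward underpriced → reverse cash-and-carry (short the stock, invest proceeds at r, pay the dividends, go long the forward).
Profit at T = |F_mkt − F*| = |119.07 − 124.0101| = HK$4.94 per share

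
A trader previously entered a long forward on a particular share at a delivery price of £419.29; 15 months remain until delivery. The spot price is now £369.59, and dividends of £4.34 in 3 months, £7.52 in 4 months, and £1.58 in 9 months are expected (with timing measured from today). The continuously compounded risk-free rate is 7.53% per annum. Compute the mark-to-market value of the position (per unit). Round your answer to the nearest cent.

-£25.12

PV(remaining dividends) I = 4.34·e^(−0.0753·3/12) + 7.52·e^(−0.0753·4/12) + 1.58·e^(−0.0753·9/12) = 13.0859
Current forward F = (S − I)·e^(rT) = (369.59 − 13.0859)·e^(0.0753·15/12) = 356.5041 × 1.098697 = 391.6900
Value (long) = (F − K)·e^(−rT) = (391.6900 − 419.29) × 0.910169 = -25.1207
Value = -£25.12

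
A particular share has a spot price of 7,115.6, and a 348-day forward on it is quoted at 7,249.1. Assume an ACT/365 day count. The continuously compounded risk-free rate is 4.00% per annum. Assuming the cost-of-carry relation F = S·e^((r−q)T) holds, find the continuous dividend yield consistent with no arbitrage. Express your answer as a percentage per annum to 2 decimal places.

2.05%

From F = S·e^((r−q)T): (r − q) = ln(F/S)/T
ln(7249.1/7115.6) = ln(1.018762) = 0.018588
(r − q) = 0.018588 / (348/365) = 0.019496
q = r − ln(F/S)/T = 0.0400 − 0.019496 = 0.020504
q = 2.05%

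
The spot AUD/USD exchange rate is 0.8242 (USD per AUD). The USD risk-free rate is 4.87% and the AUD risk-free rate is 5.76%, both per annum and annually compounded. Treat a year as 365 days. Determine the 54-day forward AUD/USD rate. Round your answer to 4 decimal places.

By covered interest parity, F = S · (1+r_USD)^T / (1+r_AUD)^T
= 0.8242 × 1.007060 / 1.008320 = 0.8242 × 0.998750
F = 0.8232 USD per AUD

0.8232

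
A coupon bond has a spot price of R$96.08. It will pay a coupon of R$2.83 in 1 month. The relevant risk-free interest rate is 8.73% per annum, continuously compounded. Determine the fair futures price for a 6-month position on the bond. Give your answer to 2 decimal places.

R$97.43

PV(coupons) I = 2.83·e^(−0.0873·1/12)
I = 2.8095
F = (S − I)·e^(rT) = (96.08 − 2.8095) · e^(0.0873·6/12)
= 93.2705 · e^0.043650 = 93.2705 × 1.044617 = R$97.43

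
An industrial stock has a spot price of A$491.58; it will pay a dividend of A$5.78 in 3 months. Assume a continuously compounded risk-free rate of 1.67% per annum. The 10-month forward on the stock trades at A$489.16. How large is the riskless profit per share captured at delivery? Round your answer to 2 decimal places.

PV(dividends) I = 5.78·e^(−0.0167·3/12) = 5.7559
Fair forward F* = (S − I)·e^(rT) = (491.58 − 5.7559)·e^0.013917 = 485.8241 × 1.014014 = 492.6324
Market A$489.16 < fair 492.6324: forward underpriced → reverse cash-and-carry (short the stock, invest proceeds at r, pay the dividends, go long the forward).
Profit at T = |F_mkt − F*| = |489.16 − 492.6324| = A$3.47 per share

A$3.47 per share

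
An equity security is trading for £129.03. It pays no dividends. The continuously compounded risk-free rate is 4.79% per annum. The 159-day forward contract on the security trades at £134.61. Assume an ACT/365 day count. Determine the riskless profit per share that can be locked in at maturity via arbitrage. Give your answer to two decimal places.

Fair forward: F* = S·e^(carry·T), with carry = r = 0.0479
F* = 129.03 · e^(0.0479 × 159/365) = 129.03 · e^0.020866 = 129.03 × 1.021085 = £131.7506
Market £134.61 > fair £131.7506: forward overpriced → cash-and-carry (buy spot, short the forward).
At maturity, profit = |F_mkt − F*| = |134.61 − 131.7506| = £2.86 per share

£2.86 per share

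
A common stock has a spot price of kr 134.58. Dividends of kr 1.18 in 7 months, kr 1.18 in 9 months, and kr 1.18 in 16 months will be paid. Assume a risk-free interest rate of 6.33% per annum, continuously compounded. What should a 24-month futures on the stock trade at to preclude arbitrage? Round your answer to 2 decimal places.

PV(dividends) I = 1.18·e^(−0.0633·7/12) + 1.18·e^(−0.0633·9/12) + 1.18·e^(−0.0633·16/12)
I = 1.1372 + 1.1253 + 1.0845 = 3.3470
F = (S − I)·e^(rT) = (134.58 − 3.3470) · e^(0.0633·24/12)
= 131.2330 · e^0.126600 = 131.2330 × 1.134963 = kr 148.94

kr 148.94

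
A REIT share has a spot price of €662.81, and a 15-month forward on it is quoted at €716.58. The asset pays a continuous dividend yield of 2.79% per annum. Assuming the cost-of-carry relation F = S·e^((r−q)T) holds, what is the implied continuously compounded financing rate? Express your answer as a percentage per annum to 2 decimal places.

9.03%

From F = S·e^((r−q)T): (r − q) = ln(F/S)/T
ln(716.58/662.81) = ln(1.081124) = 0.078001
(r − q) = 0.078001 / (15/12) = 0.062401
r = ln(F/S)/T + q = 0.062401 + 0.0279 = 0.090301
r = 9.03%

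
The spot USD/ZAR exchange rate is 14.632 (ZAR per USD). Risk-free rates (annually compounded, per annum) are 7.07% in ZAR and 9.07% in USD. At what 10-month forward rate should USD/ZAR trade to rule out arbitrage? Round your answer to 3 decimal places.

14.408

By covered interest parity, F = S · (1+r_ZAR)^T / (1+r_USD)^T
= 14.632 × 1.058579 / 1.075031 = 14.632 × 0.984696
F = 14.408 ZAR per USD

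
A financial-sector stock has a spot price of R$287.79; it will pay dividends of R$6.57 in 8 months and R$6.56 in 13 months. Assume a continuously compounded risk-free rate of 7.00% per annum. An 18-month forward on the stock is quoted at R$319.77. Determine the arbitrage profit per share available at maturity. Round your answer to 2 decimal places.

R$13.84 per share

PV(dividends) I = 6.57·e^(−0.0700·8/12) + 6.56·e^(−0.0700·13/12) = 12.3514
Fair forward F* = (S − I)·e^(rT) = (287.79 − 12.3514)·e^0.105000 = 275.4386 × 1.110711 = 305.9327
Market R$319.77 > fair 305.9327: forward overpriced → cash-and-carry (borrow at r, buy the stock and collect the dividends, short the forward).
Profit at T = |F_mkt − F*| = |319.77 − 305.9327| = R$13.84 per share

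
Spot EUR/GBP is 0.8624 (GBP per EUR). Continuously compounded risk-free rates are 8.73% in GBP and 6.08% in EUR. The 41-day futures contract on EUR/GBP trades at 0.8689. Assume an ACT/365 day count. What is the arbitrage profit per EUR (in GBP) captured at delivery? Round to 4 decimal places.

0.0039 per EUR (in GBP)

Fair futures: F* = S·e^(carry·T), with carry = (r_GBP − r_EUR) = 0.0873 − 0.0608 = 0.0265
F* = 0.8624 · e^(0.0265 × 41/365) = 0.8624 · e^0.002977 = 0.8624 × 1.002981 = 0.8650
Market 0.8689 > fair 0.8650: forward overpriced → cash-and-carry (buy spot, short the forward).
At maturity, profit = |F_mkt − F*| = |0.8689 − 0.8650| = 0.0039 per EUR (in GBP)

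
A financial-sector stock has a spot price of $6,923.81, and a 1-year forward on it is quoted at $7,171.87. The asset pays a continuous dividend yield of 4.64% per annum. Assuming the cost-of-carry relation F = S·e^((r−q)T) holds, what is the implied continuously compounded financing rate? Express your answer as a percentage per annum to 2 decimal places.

From F = S·e^((r−q)T): (r − q) = ln(F/S)/T
ln(7171.87/6923.81) = ln(1.035827) = 0.035200
(r − q) = 0.035200 / (1) = 0.035200
r = ln(F/S)/T + q = 0.035200 + 0.0464 = 0.081600
r = 8.16%

8.16%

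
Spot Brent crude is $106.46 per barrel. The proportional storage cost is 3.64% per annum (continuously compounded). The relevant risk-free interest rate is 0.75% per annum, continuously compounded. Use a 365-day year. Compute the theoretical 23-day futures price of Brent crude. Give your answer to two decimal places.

Net carry = r + u − y = 0.0075 + 0.0364 − 0.0000 = 0.0439
F = S·e^((r+u−y)T) = 106.46 · e^(0.0439 × 23/365) = 106.46 · e^0.002766
= 106.46 × 1.002770 = $106.75 per barrel

$106.75 per barrel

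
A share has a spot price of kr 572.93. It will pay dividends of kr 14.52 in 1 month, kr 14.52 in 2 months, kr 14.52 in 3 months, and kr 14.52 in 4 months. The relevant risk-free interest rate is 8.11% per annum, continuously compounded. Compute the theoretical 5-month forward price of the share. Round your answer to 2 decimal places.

kr 533.55

PV(dividends) I = 14.52·e^(−0.0811·1/12) + 14.52·e^(−0.0811·2/12) + 14.52·e^(−0.0811·3/12) + 14.52·e^(−0.0811·4/12)
I = 14.4222 + 14.3251 + 14.2286 + 14.1327 = 57.1086
F = (S − I)·e^(rT) = (572.93 − 57.1086) · e^(0.0811·5/12)
= 515.8214 · e^0.033792 = 515.8214 × 1.034369 = kr 533.55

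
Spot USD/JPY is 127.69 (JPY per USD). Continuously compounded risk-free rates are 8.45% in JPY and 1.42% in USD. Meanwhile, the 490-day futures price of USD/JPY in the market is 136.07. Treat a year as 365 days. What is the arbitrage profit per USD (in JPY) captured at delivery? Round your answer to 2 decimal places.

4.26 per USD (in JPY)

Fair futures: F* = S·e^(carry·T), with carry = (r_JPY − r_USD) = 0.0845 − 0.0142 = 0.0703
F* = 127.69 · e^(0.0703 × 490/365) = 127.69 · e^0.094375 = 127.69 × 1.098972 = 140.3277
Market 136.07 < fair 140.3277: forward underpriced → reverse cash-and-carry (short spot, go long the forward).
At maturity, profit = |F_mkt − F*| = |136.07 − 140.3277| = 4.26 per USD (in JPY)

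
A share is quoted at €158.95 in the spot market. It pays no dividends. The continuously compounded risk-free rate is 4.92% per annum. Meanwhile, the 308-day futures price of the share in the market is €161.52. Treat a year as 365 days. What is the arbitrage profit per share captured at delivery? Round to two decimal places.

Fair futures: F* = S·e^(carry·T), with carry = r = 0.0492
F* = 158.95 · e^(0.0492 × 308/365) = 158.95 · e^0.041517 = 158.95 × 1.042391 = €165.6880
Market €161.52 < fair €165.6880: forward underpriced → reverse cash-and-carry (short spot, go long the forward).
At maturity, profit = |F_mkt − F*| = |161.52 − 165.6880| = €4.17 per share

€4.17 per share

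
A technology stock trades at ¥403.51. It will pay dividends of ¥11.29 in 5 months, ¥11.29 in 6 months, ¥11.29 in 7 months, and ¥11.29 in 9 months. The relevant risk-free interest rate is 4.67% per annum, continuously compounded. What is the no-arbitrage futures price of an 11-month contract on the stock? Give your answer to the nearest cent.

¥375.24

PV(dividends) I = 11.29·e^(−0.0467·5/12) + 11.29·e^(−0.0467·6/12) + 11.29·e^(−0.0467·7/12) + 11.29·e^(−0.0467·9/12)
I = 11.0724 + 11.0294 + 10.9866 + 10.9014 = 43.9898
F = (S − I)·e^(rT) = (403.51 − 43.9898) · e^(0.0467·11/12)
= 359.5202 · e^0.042808 = 359.5202 × 1.043737 = ¥375.24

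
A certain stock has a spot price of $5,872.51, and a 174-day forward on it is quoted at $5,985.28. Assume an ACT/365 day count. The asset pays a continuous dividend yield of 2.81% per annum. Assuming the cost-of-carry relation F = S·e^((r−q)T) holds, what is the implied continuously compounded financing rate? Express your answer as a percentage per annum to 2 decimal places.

6.80%

From F = S·e^((r−q)T): (r − q) = ln(F/S)/T
ln(5985.28/5872.51) = ln(1.019203) = 0.019021
(r − q) = 0.019021 / (174/365) = 0.039900
r = ln(F/S)/T + q = 0.039900 + 0.0281 = 0.068000
r = 6.80%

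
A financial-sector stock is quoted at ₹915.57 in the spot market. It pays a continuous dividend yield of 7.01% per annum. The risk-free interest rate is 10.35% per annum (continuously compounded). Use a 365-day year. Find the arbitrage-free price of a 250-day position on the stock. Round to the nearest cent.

F = S·e^((r − q)T) = 915.57 · e^((0.1035 − 0.0701) × 250/365)
= 915.57 · e^0.022877 = 915.57 × 1.023141
F = ₹936.76

₹936.76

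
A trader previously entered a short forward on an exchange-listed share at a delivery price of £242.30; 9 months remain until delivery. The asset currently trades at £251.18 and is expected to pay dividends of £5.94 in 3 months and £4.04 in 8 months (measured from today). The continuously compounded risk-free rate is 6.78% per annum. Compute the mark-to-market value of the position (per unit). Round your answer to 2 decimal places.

-£11.19

PV(remaining dividends) I = 5.94·e^(−0.0678·3/12) + 4.04·e^(−0.0678·8/12) = 9.7016
Current forward F = (S − I)·e^(rT) = (251.18 − 9.7016)·e^(0.0678·9/12) = 241.4784 × 1.052165 = 254.0751
Value (long) = (F − K)·e^(−rT) = (254.0751 − 242.30) × 0.950421 = 11.1913
Short position value = −(long value) = -£11.19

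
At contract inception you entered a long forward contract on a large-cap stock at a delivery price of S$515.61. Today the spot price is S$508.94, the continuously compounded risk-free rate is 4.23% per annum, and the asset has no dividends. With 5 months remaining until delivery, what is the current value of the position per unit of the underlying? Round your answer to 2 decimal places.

S$2.34

Current fair forward for the remaining 5 months: F = S·e^(r·T), r = 0.0423
F = 508.94 · e^(0.0423 × 5/12) = 508.94 × 1.017781 = 517.9895
Value of long forward = (F − K)·e^(−rT) = (517.9895 − 515.61) · e^(−0.0423·5/12)
= 2.3795 × 0.982529 = 2.34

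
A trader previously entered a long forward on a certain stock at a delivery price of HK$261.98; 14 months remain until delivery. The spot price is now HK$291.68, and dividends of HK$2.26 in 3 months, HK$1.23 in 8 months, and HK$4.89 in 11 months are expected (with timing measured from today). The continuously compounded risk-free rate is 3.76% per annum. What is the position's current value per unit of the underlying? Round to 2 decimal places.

HK$32.78

PV(remaining dividends) I = 2.26·e^(−0.0376·3/12) + 1.23·e^(−0.0376·8/12) + 4.89·e^(−0.0376·11/12) = 8.1627
Current forward F = (S − I)·e^(rT) = (291.68 − 8.1627)·e^(0.0376·14/12) = 283.5173 × 1.044843 = 296.2311
Value (long) = (F − K)·e^(−rT) = (296.2311 − 261.98) × 0.957082 = 32.7811
Value = HK$32.78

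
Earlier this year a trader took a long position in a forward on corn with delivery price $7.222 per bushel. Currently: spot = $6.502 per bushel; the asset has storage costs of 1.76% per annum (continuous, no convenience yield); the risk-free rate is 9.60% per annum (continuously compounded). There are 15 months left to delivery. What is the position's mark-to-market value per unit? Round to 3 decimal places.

Current fair forward for the remaining 15 months: F = S·e^((r + u)·T), (r + u) = 0.0960 + 0.0176 = 0.1136
F = 6.502 · e^(0.1136 × 15/12) = 6.502 × 1.152577 = 7.4941
Value of long forward = (F − K)·e^(−rT) = (7.4941 − 7.222) · e^(−0.0960·15/12)
= 0.2721 × 0.886920 = 0.241

$0.241 per bushel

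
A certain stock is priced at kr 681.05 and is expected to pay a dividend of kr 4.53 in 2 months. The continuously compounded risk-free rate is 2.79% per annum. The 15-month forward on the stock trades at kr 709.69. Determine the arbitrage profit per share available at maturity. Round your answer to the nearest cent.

kr 9.14 per share

PV(dividends) I = 4.53·e^(−0.0279·2/12) = 4.5090
Fair forward F* = (S − I)·e^(rT) = (681.05 − 4.5090)·e^0.034875 = 676.5410 × 1.035490 = 700.5514
Market kr 709.69 > fair 700.5514: forward overpriced → cash-and-carry (borrow at r, buy the stock and collect the dividends, short the forward).
Profit at T = |F_mkt − F*| = |709.69 − 700.5514| = kr 9.14 per share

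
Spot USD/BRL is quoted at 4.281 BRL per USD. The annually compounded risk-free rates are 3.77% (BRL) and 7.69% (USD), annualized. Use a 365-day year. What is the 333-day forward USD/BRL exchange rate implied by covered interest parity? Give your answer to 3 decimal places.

By covered interest parity, F = S · (1+r_BRL)^T / (1+r_USD)^T
= 4.281 × 1.034339 / 1.069928 = 4.281 × 0.966737
F = 4.139 BRL per USD

4.139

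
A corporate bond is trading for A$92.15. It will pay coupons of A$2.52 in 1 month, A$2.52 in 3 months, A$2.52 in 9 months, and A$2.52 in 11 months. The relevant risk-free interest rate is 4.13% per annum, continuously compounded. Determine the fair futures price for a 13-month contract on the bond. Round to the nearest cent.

A$86.04

PV(coupons) I = 2.52·e^(−0.0413·1/12) + 2.52·e^(−0.0413·3/12) + 2.52·e^(−0.0413·9/12) + 2.52·e^(−0.0413·11/12)
I = 2.5113 + 2.4941 + 2.4431 + 2.4264 = 9.8749
F = (S − I)·e^(rT) = (92.15 − 9.8749) · e^(0.0413·13/12)
= 82.2751 · e^0.044742 = 82.2751 × 1.045758 = A$86.04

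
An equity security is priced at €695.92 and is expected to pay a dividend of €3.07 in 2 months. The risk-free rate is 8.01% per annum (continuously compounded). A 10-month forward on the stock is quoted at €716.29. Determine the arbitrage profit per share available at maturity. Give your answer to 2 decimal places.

PV(dividends) I = 3.07·e^(−0.0801·2/12) = 3.0293
Fair forward F* = (S − I)·e^(rT) = (695.92 − 3.0293)·e^0.066750 = 692.8907 × 1.069028 = 740.7196
Market €716.29 < fair 740.7196: forward underpriced → reverse cash-and-carry (short the stock, invest proceeds at r, pay the dividends, go long the forward).
Profit at T = |F_mkt − F*| = |716.29 − 740.7196| = €24.43 per share

€24.43 per share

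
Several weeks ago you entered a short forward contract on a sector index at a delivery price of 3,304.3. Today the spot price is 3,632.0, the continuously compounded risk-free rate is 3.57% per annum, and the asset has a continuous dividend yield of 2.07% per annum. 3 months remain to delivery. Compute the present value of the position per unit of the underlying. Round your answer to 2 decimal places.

Current fair forward for the remaining 3 months: F = S·e^((r − q)·T), (r − q) = 0.0357 − 0.0207 = 0.0150
F = 3632.0 · e^(0.0150 × 3/12) = 3632.0 × 1.00375704 = 3645.6456
Value of long forward = (F − K)·e^(−rT) = (3645.6456 − 3304.3) · e^(−0.0357·3/12)
= 341.3456 × 0.99111471 = 338.31
Short position value = −(long value) = -338.31

-338.31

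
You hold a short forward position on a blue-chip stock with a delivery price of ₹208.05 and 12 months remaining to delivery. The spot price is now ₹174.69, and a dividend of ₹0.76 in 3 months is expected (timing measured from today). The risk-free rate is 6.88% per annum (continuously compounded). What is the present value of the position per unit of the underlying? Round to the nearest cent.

PV(remaining dividends) I = 0.76·e^(−0.0688·3/12) = 0.7470
Current forward F = (S − I)·e^(rT) = (174.69 − 0.7470)·e^(0.0688·12/12) = 173.9430 × 1.071222 = 186.3316
Value (long) = (F − K)·e^(−rT) = (186.3316 − 208.05) × 0.933513 = -20.2744
Short position value = −(long value) = ₹20.27

₹20.27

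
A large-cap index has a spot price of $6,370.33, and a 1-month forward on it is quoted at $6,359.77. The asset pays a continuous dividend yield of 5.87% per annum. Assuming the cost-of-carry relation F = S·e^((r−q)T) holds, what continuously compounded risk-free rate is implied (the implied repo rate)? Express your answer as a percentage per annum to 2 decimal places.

3.88%

From F = S·e^((r−q)T): (r − q) = ln(F/S)/T
ln(6359.77/6370.33) = ln(0.998342) = -0.001659
(r − q) = -0.001659 / (1/12) = -0.019908
r = ln(F/S)/T + q = -0.019908 + 0.0587 = 0.038792
r = 3.88%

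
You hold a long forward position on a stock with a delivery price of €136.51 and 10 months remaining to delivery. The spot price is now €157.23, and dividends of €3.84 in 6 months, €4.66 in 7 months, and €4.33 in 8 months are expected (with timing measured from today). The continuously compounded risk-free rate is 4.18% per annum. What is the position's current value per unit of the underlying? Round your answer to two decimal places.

€12.87

PV(remaining dividends) I = 3.84·e^(−0.0418·6/12) + 4.66·e^(−0.0418·7/12) + 4.33·e^(−0.0418·8/12) = 12.5193
Current forward F = (S − I)·e^(rT) = (157.23 − 12.5193)·e^(0.0418·10/12) = 144.7107 × 1.035447 = 149.8403
Value (long) = (F − K)·e^(−rT) = (149.8403 − 136.51) × 0.965766 = 12.8740
Value = €12.87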